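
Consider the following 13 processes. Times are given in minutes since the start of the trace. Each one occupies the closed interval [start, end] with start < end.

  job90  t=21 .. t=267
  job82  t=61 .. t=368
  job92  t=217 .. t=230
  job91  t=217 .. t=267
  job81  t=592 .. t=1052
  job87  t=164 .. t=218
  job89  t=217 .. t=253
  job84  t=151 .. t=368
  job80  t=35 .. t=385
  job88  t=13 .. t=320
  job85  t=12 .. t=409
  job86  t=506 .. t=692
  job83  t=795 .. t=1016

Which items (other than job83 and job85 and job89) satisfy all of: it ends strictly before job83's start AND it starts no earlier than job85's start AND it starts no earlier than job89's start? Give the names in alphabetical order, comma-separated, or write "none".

Conditions: its end is strictly before job83's start (X.end < t=795) AND its start is no earlier than job85's start (X.start >= t=12) AND its start is no earlier than job89's start (X.start >= t=217).
job80: end t=385 < t=795? ✓; start t=35 >= t=12? ✓; start t=35 >= t=217? ✗ → no.
job81: end t=1052 < t=795? ✗; start t=592 >= t=12? ✓; start t=592 >= t=217? ✓ → no.
job82: end t=368 < t=795? ✓; start t=61 >= t=12? ✓; start t=61 >= t=217? ✗ → no.
job84: end t=368 < t=795? ✓; start t=151 >= t=12? ✓; start t=151 >= t=217? ✗ → no.
job86: end t=692 < t=795? ✓; start t=506 >= t=12? ✓; start t=506 >= t=217? ✓ → yes.
job87: end t=218 < t=795? ✓; start t=164 >= t=12? ✓; start t=164 >= t=217? ✗ → no.
job88: end t=320 < t=795? ✓; start t=13 >= t=12? ✓; start t=13 >= t=217? ✗ → no.
job90: end t=267 < t=795? ✓; start t=21 >= t=12? ✓; start t=21 >= t=217? ✗ → no.
job91: end t=267 < t=795? ✓; start t=217 >= t=12? ✓; start t=217 >= t=217? ✓ → yes.
job92: end t=230 < t=795? ✓; start t=217 >= t=12? ✓; start t=217 >= t=217? ✓ → yes.
Result: job86, job91, job92.

job86, job91, job92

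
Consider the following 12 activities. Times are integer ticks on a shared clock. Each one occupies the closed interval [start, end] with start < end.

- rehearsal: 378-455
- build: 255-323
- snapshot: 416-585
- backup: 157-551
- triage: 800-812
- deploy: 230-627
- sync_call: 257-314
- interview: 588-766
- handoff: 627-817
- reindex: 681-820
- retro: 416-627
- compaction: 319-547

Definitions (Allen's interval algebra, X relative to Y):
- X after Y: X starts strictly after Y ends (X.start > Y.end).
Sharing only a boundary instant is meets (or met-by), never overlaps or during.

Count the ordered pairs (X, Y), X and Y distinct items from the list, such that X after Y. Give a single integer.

36

Checking all 132 ordered pairs for relation 'after'; matching pairs in alphabetical order:
(compaction, sync_call): compaction after sync_call ✓
(handoff, backup): handoff after backup ✓
(handoff, build): handoff after build ✓
(handoff, compaction): handoff after compaction ✓
(handoff, rehearsal): handoff after rehearsal ✓
(handoff, snapshot): handoff after snapshot ✓
(handoff, sync_call): handoff after sync_call ✓
(interview, backup): interview after backup ✓
(interview, build): interview after build ✓
(interview, compaction): interview after compaction ✓
(interview, rehearsal): interview after rehearsal ✓
(interview, snapshot): interview after snapshot ✓
(interview, sync_call): interview after sync_call ✓
(rehearsal, build): rehearsal after build ✓
(rehearsal, sync_call): rehearsal after sync_call ✓
(reindex, backup): reindex after backup ✓
(reindex, build): reindex after build ✓
(reindex, compaction): reindex after compaction ✓
(reindex, deploy): reindex after deploy ✓
(reindex, rehearsal): reindex after rehearsal ✓
(reindex, retro): reindex after retro ✓
(reindex, snapshot): reindex after snapshot ✓
(reindex, sync_call): reindex after sync_call ✓
(retro, build): retro after build ✓
... plus 12 further pairs not listed.
Count: 36.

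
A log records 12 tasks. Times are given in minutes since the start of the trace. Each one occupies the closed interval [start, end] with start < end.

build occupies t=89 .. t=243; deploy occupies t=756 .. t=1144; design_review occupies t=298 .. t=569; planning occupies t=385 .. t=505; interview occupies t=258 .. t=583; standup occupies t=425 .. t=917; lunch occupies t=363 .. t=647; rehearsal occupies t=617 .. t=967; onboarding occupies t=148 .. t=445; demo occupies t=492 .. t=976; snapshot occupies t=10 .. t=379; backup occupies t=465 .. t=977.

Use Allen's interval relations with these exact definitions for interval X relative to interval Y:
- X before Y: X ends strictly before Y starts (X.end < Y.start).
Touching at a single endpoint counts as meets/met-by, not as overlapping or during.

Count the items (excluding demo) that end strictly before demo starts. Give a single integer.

3

Target demo = [t=492, t=976].
backup [t=465, t=977] → contains → no.
build [t=89, t=243] → before → counts.
deploy [t=756, t=1144] → overlapped-by → no.
design_review [t=298, t=569] → overlaps → no.
interview [t=258, t=583] → overlaps → no.
lunch [t=363, t=647] → overlaps → no.
onboarding [t=148, t=445] → before → counts.
planning [t=385, t=505] → overlaps → no.
rehearsal [t=617, t=967] → during → no.
snapshot [t=10, t=379] → before → counts.
standup [t=425, t=917] → overlaps → no.
Total: 3.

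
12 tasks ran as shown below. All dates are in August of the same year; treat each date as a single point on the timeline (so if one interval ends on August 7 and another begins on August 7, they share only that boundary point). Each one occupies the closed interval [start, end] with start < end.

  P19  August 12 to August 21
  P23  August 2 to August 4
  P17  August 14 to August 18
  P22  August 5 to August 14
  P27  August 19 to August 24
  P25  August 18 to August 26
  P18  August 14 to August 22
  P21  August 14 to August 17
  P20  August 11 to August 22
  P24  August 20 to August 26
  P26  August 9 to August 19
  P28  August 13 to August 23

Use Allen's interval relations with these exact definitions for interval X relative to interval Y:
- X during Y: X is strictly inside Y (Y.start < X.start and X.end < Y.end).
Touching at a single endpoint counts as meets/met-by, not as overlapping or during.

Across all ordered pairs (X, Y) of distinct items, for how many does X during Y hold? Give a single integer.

11

Checking all 132 ordered pairs for relation 'during'; matching pairs in alphabetical order:
(P17, P19): P17 during P19 ✓
(P17, P20): P17 during P20 ✓
(P17, P26): P17 during P26 ✓
(P17, P28): P17 during P28 ✓
(P18, P28): P18 during P28 ✓
(P19, P20): P19 during P20 ✓
(P21, P19): P21 during P19 ✓
(P21, P20): P21 during P20 ✓
(P21, P26): P21 during P26 ✓
(P21, P28): P21 during P28 ✓
(P27, P25): P27 during P25 ✓
Count: 11.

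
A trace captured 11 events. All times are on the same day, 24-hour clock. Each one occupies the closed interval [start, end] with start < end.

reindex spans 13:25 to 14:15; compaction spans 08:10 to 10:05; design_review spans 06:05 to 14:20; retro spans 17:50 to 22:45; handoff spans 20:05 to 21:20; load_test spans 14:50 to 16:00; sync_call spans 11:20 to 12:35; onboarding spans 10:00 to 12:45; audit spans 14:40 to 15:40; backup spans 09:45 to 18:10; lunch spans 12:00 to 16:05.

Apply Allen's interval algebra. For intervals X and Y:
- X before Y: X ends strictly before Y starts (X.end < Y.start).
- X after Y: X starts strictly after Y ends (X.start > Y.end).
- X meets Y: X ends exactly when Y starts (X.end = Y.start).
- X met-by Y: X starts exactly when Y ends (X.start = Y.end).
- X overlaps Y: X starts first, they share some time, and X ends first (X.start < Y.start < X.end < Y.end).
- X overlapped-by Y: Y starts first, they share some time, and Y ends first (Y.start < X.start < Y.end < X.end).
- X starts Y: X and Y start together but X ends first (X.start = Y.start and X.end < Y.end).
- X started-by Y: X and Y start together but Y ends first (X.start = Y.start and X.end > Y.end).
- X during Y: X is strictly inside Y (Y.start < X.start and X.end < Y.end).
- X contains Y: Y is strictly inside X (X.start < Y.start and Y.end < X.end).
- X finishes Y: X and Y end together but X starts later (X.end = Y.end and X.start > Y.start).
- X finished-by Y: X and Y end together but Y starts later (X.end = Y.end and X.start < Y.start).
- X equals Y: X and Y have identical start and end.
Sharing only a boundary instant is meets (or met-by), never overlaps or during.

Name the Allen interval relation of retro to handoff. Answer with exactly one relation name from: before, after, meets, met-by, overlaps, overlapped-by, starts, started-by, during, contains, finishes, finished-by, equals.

contains

retro = [17:50, 22:45]; handoff = [20:05, 21:20].
Compare endpoints: retro.start < handoff.start, retro.start < handoff.end, retro.end > handoff.start, retro.end > handoff.end.
That pattern is 'contains'.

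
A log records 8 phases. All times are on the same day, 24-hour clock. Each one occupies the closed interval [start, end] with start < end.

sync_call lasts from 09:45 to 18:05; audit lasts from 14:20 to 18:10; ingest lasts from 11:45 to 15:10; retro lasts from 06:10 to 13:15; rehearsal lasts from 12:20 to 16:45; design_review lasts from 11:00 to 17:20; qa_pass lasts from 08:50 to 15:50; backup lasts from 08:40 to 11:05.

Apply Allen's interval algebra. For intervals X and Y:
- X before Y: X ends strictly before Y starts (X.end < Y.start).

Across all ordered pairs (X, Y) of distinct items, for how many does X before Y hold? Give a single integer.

Checking all 56 ordered pairs for relation 'before'; matching pairs in alphabetical order:
(backup, audit): backup before audit ✓
(backup, ingest): backup before ingest ✓
(backup, rehearsal): backup before rehearsal ✓
(retro, audit): retro before audit ✓
Count: 4.

4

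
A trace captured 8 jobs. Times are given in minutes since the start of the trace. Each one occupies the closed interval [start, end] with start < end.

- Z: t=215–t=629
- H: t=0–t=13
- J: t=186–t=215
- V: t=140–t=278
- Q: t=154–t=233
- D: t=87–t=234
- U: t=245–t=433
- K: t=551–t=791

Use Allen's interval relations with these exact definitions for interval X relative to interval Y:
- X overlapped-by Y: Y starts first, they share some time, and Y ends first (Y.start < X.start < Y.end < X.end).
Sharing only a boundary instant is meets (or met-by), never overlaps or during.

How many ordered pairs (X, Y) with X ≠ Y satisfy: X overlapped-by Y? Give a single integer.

6

Checking all 56 ordered pairs for relation 'overlapped-by'; matching pairs in alphabetical order:
(K, Z): K overlapped-by Z ✓
(U, V): U overlapped-by V ✓
(V, D): V overlapped-by D ✓
(Z, D): Z overlapped-by D ✓
(Z, Q): Z overlapped-by Q ✓
(Z, V): Z overlapped-by V ✓
Count: 6.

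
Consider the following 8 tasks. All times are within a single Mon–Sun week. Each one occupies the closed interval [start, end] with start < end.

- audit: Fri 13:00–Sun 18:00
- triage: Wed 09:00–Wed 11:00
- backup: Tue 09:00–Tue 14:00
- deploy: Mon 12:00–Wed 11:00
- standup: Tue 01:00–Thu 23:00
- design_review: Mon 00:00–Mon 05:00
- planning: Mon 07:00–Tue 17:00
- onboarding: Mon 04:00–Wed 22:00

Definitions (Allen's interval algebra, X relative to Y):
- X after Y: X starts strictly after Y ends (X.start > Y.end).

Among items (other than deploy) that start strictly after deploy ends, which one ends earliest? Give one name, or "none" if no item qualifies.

audit

Target deploy = [Mon 12:00, Wed 11:00].
audit [Fri 13:00, Sun 18:00] → after → candidate.
backup [Tue 09:00, Tue 14:00] → during → excluded.
design_review [Mon 00:00, Mon 05:00] → before → excluded.
onboarding [Mon 04:00, Wed 22:00] → contains → excluded.
planning [Mon 07:00, Tue 17:00] → overlaps → excluded.
standup [Tue 01:00, Thu 23:00] → overlapped-by → excluded.
triage [Wed 09:00, Wed 11:00] → finishes → excluded.
Among candidates, earliest end is Sun 18:00 → audit.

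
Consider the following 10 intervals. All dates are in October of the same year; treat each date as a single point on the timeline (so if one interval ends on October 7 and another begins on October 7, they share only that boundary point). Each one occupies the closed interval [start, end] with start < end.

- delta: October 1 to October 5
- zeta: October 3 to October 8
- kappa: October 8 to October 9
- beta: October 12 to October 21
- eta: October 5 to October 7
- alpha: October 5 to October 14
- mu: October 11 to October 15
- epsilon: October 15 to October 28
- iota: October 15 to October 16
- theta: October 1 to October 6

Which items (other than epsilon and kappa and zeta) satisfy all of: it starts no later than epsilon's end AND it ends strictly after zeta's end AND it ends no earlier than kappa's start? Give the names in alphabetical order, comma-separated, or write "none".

alpha, beta, iota, mu

Conditions: its start is no later than epsilon's end (X.start <= October 28) AND its end is strictly after zeta's end (X.end > October 8) AND its end is no earlier than kappa's start (X.end >= October 8).
alpha: start October 5 <= October 28? ✓; end October 14 > October 8? ✓; end October 14 >= October 8? ✓ → yes.
beta: start October 12 <= October 28? ✓; end October 21 > October 8? ✓; end October 21 >= October 8? ✓ → yes.
delta: start October 1 <= October 28? ✓; end October 5 > October 8? ✗; end October 5 >= October 8? ✗ → no.
eta: start October 5 <= October 28? ✓; end October 7 > October 8? ✗; end October 7 >= October 8? ✗ → no.
iota: start October 15 <= October 28? ✓; end October 16 > October 8? ✓; end October 16 >= October 8? ✓ → yes.
mu: start October 11 <= October 28? ✓; end October 15 > October 8? ✓; end October 15 >= October 8? ✓ → yes.
theta: start October 1 <= October 28? ✓; end October 6 > October 8? ✗; end October 6 >= October 8? ✗ → no.
Result: alpha, beta, iota, mu.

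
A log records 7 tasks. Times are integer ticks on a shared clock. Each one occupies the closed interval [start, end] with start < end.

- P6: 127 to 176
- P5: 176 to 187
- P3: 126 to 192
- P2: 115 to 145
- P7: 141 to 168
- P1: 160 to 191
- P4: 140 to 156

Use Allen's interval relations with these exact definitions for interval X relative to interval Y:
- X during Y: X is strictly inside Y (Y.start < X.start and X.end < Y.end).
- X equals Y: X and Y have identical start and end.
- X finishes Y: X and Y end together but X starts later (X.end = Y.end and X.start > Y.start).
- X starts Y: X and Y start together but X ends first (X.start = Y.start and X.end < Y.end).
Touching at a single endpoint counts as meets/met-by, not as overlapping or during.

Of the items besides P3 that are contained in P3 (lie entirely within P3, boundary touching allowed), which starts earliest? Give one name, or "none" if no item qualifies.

Target P3 = [126, 192].
P1 [160, 191] → during → candidate.
P2 [115, 145] → overlaps → excluded.
P4 [140, 156] → during → candidate.
P5 [176, 187] → during → candidate.
P6 [127, 176] → during → candidate.
P7 [141, 168] → during → candidate.
Among candidates, earliest start is 127 → P6.

P6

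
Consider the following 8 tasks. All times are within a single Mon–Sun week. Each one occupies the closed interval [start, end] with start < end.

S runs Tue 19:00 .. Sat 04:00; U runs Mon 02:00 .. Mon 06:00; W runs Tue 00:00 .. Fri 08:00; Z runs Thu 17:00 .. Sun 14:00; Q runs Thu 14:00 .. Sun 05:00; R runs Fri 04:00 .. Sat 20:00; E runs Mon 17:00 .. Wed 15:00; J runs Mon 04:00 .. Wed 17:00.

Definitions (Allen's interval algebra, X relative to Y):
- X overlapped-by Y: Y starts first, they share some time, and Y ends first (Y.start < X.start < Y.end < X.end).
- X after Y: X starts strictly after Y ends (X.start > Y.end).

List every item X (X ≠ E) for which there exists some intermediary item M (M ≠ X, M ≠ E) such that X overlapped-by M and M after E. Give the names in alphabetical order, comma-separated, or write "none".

Z

Target E = [Mon 17:00, Wed 15:00].
Intermediaries M with M after E: Q, R, Z.
Via Q — items with X overlapped-by Q: Z.
Via R — items with X overlapped-by R: none.
Via Z — items with X overlapped-by Z: none.
Union: Z.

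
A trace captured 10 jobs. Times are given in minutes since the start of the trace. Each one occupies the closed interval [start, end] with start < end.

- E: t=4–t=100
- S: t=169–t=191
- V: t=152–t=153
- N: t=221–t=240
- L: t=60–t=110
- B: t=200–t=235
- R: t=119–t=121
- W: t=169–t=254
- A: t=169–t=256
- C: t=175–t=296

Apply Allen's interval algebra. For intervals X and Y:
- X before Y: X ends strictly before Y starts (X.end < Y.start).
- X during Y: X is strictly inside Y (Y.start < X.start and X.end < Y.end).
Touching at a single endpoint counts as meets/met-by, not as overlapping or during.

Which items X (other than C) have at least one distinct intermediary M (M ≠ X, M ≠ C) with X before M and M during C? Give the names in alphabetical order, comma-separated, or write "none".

Target C = [t=175, t=296].
Intermediaries M with M during C: B, N.
Via B — items with X before B: E, L, R, S, V.
Via N — items with X before N: E, L, R, S, V.
Union: E, L, R, S, V.

E, L, R, S, V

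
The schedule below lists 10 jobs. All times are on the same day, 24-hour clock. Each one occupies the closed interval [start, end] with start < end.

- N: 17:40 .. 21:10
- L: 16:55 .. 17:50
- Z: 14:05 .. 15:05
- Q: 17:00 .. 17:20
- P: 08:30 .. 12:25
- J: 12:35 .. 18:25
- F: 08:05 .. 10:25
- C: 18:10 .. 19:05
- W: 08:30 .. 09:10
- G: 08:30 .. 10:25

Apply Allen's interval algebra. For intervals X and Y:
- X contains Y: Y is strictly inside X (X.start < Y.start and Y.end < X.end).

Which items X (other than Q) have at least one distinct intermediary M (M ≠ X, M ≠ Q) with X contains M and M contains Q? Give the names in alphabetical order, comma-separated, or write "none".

J

Target Q = [17:00, 17:20].
Intermediaries M with M contains Q: J, L.
Via J — items with X contains J: none.
Via L — items with X contains L: J.
Union: J.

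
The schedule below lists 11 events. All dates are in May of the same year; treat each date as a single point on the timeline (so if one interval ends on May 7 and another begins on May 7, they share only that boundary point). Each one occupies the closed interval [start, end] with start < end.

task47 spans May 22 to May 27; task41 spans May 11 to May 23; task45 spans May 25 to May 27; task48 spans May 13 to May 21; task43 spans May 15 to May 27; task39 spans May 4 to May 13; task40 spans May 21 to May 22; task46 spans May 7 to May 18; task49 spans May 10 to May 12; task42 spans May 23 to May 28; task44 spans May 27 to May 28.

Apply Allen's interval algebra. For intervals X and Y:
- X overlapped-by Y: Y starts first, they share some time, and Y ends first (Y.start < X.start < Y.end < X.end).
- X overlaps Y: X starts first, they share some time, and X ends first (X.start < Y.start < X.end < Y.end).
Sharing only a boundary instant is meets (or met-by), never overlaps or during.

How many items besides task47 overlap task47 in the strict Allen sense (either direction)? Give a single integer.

2

Target task47 = [May 22, May 27].
task39 [May 4, May 13] → before → no.
task40 [May 21, May 22] → meets → no.
task41 [May 11, May 23] → overlaps → counts.
task42 [May 23, May 28] → overlapped-by → counts.
task43 [May 15, May 27] → finished-by → no.
task44 [May 27, May 28] → met-by → no.
task45 [May 25, May 27] → finishes → no.
task46 [May 7, May 18] → before → no.
task48 [May 13, May 21] → before → no.
task49 [May 10, May 12] → before → no.
Total: 2.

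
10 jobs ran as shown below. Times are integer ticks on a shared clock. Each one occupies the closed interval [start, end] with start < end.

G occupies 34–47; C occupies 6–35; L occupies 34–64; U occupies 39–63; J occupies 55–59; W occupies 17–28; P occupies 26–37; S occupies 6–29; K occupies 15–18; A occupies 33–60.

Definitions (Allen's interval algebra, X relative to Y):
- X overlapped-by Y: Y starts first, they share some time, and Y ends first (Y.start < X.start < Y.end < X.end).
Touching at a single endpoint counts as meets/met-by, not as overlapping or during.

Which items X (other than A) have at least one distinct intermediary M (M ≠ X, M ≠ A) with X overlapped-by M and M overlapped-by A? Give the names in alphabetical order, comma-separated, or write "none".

none

Target A = [33, 60].
Intermediaries M with M overlapped-by A: L, U.
Via L — items with X overlapped-by L: none.
Via U — items with X overlapped-by U: none.
Union: none.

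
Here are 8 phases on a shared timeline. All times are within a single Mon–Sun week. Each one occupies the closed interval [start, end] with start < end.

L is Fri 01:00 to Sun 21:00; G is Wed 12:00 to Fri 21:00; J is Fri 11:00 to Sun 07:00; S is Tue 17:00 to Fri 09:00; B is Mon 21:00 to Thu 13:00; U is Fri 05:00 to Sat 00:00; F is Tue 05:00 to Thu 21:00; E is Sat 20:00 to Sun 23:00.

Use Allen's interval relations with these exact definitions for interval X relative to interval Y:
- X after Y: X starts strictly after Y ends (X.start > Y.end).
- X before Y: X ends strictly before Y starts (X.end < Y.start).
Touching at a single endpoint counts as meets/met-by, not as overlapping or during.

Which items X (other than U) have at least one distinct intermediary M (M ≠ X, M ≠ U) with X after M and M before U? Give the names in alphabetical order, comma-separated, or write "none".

E, J, L

Target U = [Fri 05:00, Sat 00:00].
Intermediaries M with M before U: B, F.
Via B — items with X after B: E, J, L.
Via F — items with X after F: E, J, L.
Union: E, J, L.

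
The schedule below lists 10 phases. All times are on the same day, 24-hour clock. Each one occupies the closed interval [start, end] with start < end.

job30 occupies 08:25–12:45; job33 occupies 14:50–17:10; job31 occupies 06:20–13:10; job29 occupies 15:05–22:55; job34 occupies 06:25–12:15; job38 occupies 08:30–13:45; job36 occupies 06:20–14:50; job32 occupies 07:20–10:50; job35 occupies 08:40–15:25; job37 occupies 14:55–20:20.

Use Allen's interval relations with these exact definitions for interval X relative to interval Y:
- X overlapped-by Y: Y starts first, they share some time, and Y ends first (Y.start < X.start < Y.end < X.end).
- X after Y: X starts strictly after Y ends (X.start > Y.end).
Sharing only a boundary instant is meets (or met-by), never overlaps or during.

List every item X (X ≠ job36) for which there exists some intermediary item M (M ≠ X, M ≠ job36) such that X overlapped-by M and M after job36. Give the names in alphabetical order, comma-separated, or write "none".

job29

Target job36 = [06:20, 14:50].
Intermediaries M with M after job36: job29, job37.
Via job29 — items with X overlapped-by job29: none.
Via job37 — items with X overlapped-by job37: job29.
Union: job29.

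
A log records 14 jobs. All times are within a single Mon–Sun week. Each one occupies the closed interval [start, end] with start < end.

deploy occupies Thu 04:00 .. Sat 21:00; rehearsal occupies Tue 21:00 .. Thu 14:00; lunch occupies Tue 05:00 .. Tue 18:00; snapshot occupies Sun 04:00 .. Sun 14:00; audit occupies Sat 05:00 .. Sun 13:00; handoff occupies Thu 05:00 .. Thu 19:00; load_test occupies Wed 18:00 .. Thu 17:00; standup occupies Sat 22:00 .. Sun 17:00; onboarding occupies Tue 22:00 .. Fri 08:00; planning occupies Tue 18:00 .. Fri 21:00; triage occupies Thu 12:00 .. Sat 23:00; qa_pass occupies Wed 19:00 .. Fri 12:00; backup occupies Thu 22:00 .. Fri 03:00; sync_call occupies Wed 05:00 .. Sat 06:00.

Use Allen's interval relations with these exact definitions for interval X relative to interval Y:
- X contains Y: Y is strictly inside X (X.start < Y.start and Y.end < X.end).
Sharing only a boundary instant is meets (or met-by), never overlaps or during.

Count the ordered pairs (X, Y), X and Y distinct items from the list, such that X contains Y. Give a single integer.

19

Checking all 182 ordered pairs for relation 'contains'; matching pairs in alphabetical order:
(deploy, backup): deploy contains backup ✓
(deploy, handoff): deploy contains handoff ✓
(onboarding, backup): onboarding contains backup ✓
(onboarding, handoff): onboarding contains handoff ✓
(onboarding, load_test): onboarding contains load_test ✓
(planning, backup): planning contains backup ✓
(planning, handoff): planning contains handoff ✓
(planning, load_test): planning contains load_test ✓
(planning, onboarding): planning contains onboarding ✓
(planning, qa_pass): planning contains qa_pass ✓
(planning, rehearsal): planning contains rehearsal ✓
(qa_pass, backup): qa_pass contains backup ✓
(qa_pass, handoff): qa_pass contains handoff ✓
(standup, snapshot): standup contains snapshot ✓
(sync_call, backup): sync_call contains backup ✓
(sync_call, handoff): sync_call contains handoff ✓
(sync_call, load_test): sync_call contains load_test ✓
(sync_call, qa_pass): sync_call contains qa_pass ✓
(triage, backup): triage contains backup ✓
Count: 19.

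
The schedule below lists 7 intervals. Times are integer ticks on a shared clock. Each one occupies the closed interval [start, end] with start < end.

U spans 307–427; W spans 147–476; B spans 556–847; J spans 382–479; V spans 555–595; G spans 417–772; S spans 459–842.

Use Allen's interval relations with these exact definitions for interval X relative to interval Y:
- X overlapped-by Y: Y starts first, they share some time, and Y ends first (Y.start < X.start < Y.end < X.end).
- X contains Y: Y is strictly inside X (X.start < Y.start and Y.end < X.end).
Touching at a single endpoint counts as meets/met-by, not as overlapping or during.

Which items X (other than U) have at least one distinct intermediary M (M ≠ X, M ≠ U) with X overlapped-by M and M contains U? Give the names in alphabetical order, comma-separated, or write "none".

Target U = [307, 427].
Intermediaries M with M contains U: W.
Via W — items with X overlapped-by W: G, J, S.
Union: G, J, S.

G, J, S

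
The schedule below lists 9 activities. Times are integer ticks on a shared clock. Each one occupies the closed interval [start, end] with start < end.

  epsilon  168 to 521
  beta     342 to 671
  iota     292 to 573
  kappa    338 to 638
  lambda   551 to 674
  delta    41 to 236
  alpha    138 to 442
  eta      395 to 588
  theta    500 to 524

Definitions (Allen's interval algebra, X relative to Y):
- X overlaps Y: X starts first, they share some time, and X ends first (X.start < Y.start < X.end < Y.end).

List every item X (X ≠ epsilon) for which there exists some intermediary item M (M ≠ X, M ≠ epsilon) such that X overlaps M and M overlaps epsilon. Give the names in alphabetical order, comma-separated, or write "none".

Target epsilon = [168, 521].
Intermediaries M with M overlaps epsilon: alpha, delta.
Via alpha — items with X overlaps alpha: delta.
Via delta — items with X overlaps delta: none.
Union: delta.

delta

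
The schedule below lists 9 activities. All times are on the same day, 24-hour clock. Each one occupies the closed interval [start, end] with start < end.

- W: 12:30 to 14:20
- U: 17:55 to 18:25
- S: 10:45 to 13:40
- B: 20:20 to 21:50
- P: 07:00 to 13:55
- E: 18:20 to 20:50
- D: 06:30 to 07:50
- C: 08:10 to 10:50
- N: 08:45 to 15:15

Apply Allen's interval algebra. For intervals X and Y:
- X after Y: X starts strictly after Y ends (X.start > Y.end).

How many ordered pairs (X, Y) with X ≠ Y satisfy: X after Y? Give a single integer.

24

Checking all 72 ordered pairs for relation 'after'; matching pairs in alphabetical order:
(B, C): B after C ✓
(B, D): B after D ✓
(B, N): B after N ✓
(B, P): B after P ✓
(B, S): B after S ✓
(B, U): B after U ✓
(B, W): B after W ✓
(C, D): C after D ✓
(E, C): E after C ✓
(E, D): E after D ✓
(E, N): E after N ✓
(E, P): E after P ✓
(E, S): E after S ✓
(E, W): E after W ✓
(N, D): N after D ✓
(S, D): S after D ✓
(U, C): U after C ✓
(U, D): U after D ✓
(U, N): U after N ✓
(U, P): U after P ✓
(U, S): U after S ✓
(U, W): U after W ✓
(W, C): W after C ✓
(W, D): W after D ✓
Count: 24.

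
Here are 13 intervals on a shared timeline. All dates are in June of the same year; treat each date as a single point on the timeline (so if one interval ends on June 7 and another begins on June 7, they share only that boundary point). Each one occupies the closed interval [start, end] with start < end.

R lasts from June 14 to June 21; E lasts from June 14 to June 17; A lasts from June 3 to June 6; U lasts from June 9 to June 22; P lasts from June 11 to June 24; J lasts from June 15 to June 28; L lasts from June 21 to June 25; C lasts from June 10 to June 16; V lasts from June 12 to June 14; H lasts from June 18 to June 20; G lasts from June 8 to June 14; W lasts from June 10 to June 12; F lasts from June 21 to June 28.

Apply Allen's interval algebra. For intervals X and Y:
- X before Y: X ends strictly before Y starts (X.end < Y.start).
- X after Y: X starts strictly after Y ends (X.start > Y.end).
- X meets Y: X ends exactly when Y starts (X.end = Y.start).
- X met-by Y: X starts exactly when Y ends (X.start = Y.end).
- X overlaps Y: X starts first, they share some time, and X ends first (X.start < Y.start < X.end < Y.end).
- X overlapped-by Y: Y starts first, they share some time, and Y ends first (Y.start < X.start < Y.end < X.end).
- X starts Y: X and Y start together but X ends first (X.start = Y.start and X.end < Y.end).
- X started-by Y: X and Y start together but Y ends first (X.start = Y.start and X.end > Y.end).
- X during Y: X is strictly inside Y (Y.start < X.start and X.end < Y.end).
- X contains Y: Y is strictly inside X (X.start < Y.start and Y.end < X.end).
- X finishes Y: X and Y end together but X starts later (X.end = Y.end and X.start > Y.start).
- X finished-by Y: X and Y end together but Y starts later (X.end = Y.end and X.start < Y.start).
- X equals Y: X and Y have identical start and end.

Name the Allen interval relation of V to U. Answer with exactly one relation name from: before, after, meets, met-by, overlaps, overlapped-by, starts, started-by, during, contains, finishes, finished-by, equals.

V = [June 12, June 14]; U = [June 9, June 22].
Compare endpoints: V.start > U.start, V.start < U.end, V.end > U.start, V.end < U.end.
That pattern is 'during'.

during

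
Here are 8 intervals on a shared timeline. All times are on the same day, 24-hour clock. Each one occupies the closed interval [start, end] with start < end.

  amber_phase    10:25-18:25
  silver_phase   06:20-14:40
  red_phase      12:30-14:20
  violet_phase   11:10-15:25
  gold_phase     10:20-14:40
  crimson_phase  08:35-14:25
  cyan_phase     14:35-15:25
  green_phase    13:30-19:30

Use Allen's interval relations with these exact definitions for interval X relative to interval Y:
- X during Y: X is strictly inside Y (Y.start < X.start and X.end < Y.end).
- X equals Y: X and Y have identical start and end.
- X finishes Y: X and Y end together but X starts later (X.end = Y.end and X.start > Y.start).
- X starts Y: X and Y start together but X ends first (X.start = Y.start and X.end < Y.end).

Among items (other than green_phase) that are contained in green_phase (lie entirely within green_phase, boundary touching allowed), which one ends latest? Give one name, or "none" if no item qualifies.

Target green_phase = [13:30, 19:30].
amber_phase [10:25, 18:25] → overlaps → excluded.
crimson_phase [08:35, 14:25] → overlaps → excluded.
cyan_phase [14:35, 15:25] → during → candidate.
gold_phase [10:20, 14:40] → overlaps → excluded.
red_phase [12:30, 14:20] → overlaps → excluded.
silver_phase [06:20, 14:40] → overlaps → excluded.
violet_phase [11:10, 15:25] → overlaps → excluded.
Among candidates, latest end is 15:25 → cyan_phase.

cyan_phase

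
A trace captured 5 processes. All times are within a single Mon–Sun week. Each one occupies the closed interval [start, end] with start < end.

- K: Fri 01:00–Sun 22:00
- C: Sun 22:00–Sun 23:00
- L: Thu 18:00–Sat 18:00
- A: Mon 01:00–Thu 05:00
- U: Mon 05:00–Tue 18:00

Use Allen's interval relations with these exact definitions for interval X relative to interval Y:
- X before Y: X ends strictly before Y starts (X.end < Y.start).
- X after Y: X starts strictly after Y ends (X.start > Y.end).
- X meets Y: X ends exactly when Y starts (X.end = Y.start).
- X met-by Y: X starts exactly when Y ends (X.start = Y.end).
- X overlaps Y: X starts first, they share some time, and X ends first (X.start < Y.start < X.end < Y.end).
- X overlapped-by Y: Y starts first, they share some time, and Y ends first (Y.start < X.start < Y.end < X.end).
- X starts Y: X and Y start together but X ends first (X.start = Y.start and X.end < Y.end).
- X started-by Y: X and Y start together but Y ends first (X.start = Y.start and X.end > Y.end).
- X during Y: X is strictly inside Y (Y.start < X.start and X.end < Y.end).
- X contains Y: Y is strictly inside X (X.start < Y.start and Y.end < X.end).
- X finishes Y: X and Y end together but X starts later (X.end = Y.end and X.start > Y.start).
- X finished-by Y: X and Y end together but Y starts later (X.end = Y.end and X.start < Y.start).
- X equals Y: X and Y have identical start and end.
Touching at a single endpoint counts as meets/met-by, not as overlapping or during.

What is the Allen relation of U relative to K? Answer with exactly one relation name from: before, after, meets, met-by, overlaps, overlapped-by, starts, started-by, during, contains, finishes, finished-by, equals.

U = [Mon 05:00, Tue 18:00]; K = [Fri 01:00, Sun 22:00].
Compare endpoints: U.start < K.start, U.start < K.end, U.end < K.start, U.end < K.end.
That pattern is 'before'.

before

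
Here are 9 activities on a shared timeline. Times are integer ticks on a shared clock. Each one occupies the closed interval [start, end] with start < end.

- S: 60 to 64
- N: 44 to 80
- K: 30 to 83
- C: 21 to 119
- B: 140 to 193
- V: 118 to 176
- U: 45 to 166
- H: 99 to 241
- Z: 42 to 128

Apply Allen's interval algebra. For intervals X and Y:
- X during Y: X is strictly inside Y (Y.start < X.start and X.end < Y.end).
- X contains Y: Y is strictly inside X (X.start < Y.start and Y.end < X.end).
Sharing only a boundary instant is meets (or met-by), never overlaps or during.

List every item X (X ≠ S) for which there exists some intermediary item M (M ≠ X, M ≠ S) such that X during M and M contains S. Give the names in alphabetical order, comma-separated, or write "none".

Target S = [60, 64].
Intermediaries M with M contains S: C, K, N, U, Z.
Via C — items with X during C: K, N.
Via K — items with X during K: N.
Via N — items with X during N: none.
Via U — items with X during U: none.
Via Z — items with X during Z: N.
Union: K, N.

K, N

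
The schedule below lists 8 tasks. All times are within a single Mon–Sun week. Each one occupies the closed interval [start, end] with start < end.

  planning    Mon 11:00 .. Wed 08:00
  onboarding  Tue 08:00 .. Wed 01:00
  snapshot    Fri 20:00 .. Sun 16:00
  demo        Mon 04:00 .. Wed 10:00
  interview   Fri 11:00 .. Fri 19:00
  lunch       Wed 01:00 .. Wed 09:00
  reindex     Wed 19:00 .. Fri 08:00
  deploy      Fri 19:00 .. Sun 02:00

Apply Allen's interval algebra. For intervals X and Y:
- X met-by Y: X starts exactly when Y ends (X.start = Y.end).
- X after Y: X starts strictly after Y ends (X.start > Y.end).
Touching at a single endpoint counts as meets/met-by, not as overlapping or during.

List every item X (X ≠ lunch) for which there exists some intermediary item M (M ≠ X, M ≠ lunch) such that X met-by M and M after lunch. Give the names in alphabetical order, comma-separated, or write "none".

deploy

Target lunch = [Wed 01:00, Wed 09:00].
Intermediaries M with M after lunch: deploy, interview, reindex, snapshot.
Via deploy — items with X met-by deploy: none.
Via interview — items with X met-by interview: deploy.
Via reindex — items with X met-by reindex: none.
Via snapshot — items with X met-by snapshot: none.
Union: deploy.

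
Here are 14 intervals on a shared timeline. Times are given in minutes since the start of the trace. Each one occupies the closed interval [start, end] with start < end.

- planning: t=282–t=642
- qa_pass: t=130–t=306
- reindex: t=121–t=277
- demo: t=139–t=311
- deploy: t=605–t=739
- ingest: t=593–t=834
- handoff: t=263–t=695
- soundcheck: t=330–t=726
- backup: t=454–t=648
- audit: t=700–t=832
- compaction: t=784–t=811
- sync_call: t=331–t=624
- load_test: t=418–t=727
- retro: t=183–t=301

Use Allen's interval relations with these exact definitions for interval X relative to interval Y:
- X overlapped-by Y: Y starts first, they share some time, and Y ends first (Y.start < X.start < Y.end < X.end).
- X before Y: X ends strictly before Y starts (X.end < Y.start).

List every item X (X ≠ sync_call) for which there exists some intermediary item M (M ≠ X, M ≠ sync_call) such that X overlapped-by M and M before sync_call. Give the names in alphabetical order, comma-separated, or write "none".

demo, handoff, planning, qa_pass, retro

Target sync_call = [t=331, t=624].
Intermediaries M with M before sync_call: demo, qa_pass, reindex, retro.
Via demo — items with X overlapped-by demo: handoff, planning.
Via qa_pass — items with X overlapped-by qa_pass: demo, handoff, planning.
Via reindex — items with X overlapped-by reindex: demo, handoff, qa_pass, retro.
Via retro — items with X overlapped-by retro: handoff, planning.
Union: demo, handoff, planning, qa_pass, retro.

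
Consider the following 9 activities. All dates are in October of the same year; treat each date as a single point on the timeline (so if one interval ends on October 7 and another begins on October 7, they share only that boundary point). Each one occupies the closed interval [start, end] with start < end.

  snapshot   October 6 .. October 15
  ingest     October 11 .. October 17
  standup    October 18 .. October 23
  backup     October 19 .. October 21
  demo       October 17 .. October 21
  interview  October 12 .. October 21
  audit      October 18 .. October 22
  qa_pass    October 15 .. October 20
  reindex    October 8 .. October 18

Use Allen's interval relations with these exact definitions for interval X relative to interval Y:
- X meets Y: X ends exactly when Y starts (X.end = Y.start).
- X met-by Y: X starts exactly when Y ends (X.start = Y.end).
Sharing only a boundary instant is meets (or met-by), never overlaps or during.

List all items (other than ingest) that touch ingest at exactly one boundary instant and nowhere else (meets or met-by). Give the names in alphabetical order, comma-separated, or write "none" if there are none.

Target ingest = [October 11, October 17].
audit [October 18, October 22] → after → no.
backup [October 19, October 21] → after → no.
demo [October 17, October 21] → met-by → yes.
interview [October 12, October 21] → overlapped-by → no.
qa_pass [October 15, October 20] → overlapped-by → no.
reindex [October 8, October 18] → contains → no.
snapshot [October 6, October 15] → overlaps → no.
standup [October 18, October 23] → after → no.
Result: demo.

demo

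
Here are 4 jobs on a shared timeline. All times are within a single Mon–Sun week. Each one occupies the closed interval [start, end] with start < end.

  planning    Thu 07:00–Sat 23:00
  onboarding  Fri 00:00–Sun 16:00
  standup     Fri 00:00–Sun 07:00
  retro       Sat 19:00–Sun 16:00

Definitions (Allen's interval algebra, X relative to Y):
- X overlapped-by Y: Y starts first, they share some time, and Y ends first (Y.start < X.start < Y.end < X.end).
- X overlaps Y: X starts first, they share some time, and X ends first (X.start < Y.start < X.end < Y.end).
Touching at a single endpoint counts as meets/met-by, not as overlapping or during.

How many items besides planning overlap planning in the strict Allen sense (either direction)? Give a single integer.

Target planning = [Thu 07:00, Sat 23:00].
onboarding [Fri 00:00, Sun 16:00] → overlapped-by → counts.
retro [Sat 19:00, Sun 16:00] → overlapped-by → counts.
standup [Fri 00:00, Sun 07:00] → overlapped-by → counts.
Total: 3.

3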